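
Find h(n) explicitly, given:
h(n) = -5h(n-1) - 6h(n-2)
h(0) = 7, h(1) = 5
Characteristic equation: x² + 5x + 6 = 0, which factors as (x - (-2))(x - (-3)) = 0.
Roots r₁ = -2, r₂ = -3 (distinct).
General solution: h(n) = A·(-2)^n + B·(-3)^n.
From h(0) = 7: A + B = 7.
From h(1) = 5: -2A - 3B = 5.
Solving: A = 26, B = -19.
So h(n) = 26 \left(-2\right)^{n} - 19 \left(-3\right)^{n}.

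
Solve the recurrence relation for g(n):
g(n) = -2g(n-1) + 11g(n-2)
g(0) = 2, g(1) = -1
Characteristic equation: x² + 2x - 11 = 0.
Discriminant Δ = (-2)² + 4·(11) = 48.
Roots r₁,₂ = (-2 ± √48)/2, so r₁ = -1 + 2 \sqrt{3}, r₂ = - 2 \sqrt{3} - 1.
General solution: g(n) = A·r₁^n + B·r₂^n.
From the initial conditions, A + B = 2 and r₁A + r₂B = -1.
Since r₁ - r₂ = √48: A = (-1 - (2)r₂)/√48 = \frac{\sqrt{3}}{12} + 1, and B = 2 - A = 1 - \frac{\sqrt{3}}{12}.
So g(n) = \left(\frac{\sqrt{3}}{12} + 1\right)\left(-1 + 2 \sqrt{3}\right)^n + \left(1 - \frac{\sqrt{3}}{12}\right)\left(- 2 \sqrt{3} - 1\right)^n.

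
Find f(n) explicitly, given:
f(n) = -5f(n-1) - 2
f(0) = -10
First-order linear non-homogeneous.
Homogeneous solution: f_h(n) = A·(-5)^n.
Try constant particular solution f_p = K: K = -5K - 2 ⇒ K = - \frac{1}{3}.
General: f(n) = A·(-5)^n - \frac{1}{3}.
Apply f(0) = -10: A - \frac{1}{3} = -10 ⇒ A = - \frac{29}{3}.
So f(n) = - \frac{29 \left(-5\right)^{n}}{3} - \frac{1}{3}.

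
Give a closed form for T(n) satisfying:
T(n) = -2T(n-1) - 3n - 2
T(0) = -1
First-order linear with linear forcing.
Homogeneous solution: T_h(n) = A·(-2)^n.
Try particular T_p(n) = pn + q. Substituting:
  pn + q = -2(p(n-1) + q) - 3n - 2.
Matching the n-coefficient: p = -2p - 3 ⇒ p = -1.
Matching constants: q = 2p - 2q - 2 ⇒ q = - \frac{4}{3}.
General: T(n) = A·(-2)^n - n - \frac{4}{3}.
Apply T(0) = -1: A - \frac{4}{3} = -1 ⇒ A = \frac{1}{3}.
So T(n) = \frac{\left(-2\right)^{n}}{3} - n - \frac{4}{3}.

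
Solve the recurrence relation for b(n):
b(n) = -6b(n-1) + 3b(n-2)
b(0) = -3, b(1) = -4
Characteristic equation: x² + 6x - 3 = 0.
Discriminant Δ = (-6)² + 4·(3) = 48.
Roots r₁,₂ = (-6 ± √48)/2, so r₁ = -3 + 2 \sqrt{3}, r₂ = - 2 \sqrt{3} - 3.
General solution: b(n) = A·r₁^n + B·r₂^n.
From the initial conditions, A + B = -3 and r₁A + r₂B = -4.
Since r₁ - r₂ = √48: A = (-4 - (-3)r₂)/√48 = - \frac{13 \sqrt{3}}{12} - \frac{3}{2}, and B = -3 - A = - \frac{3}{2} + \frac{13 \sqrt{3}}{12}.
So b(n) = \left(- \frac{13 \sqrt{3}}{12} - \frac{3}{2}\right)\left(-3 + 2 \sqrt{3}\right)^n + \left(- \frac{3}{2} + \frac{13 \sqrt{3}}{12}\right)\left(- 2 \sqrt{3} - 3\right)^n.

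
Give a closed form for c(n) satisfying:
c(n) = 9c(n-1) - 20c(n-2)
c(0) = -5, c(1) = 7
Characteristic equation: x² - 9x + 20 = 0, which factors as (x - (5))(x - (4)) = 0.
Roots r₁ = 5, r₂ = 4 (distinct).
General solution: c(n) = A·(5)^n + B·(4)^n.
From c(0) = -5: A + B = -5.
From c(1) = 7: 5A + 4B = 7.
Solving: A = 27, B = -32.
So c(n) = - 32 \cdot 4^{n} + 27 \cdot 5^{n}.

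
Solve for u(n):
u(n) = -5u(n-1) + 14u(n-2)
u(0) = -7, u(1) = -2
Characteristic equation: x² + 5x - 14 = 0, which factors as (x - (2))(x - (-7)) = 0.
Roots r₁ = 2, r₂ = -7 (distinct).
General solution: u(n) = A·(2)^n + B·(-7)^n.
From u(0) = -7: A + B = -7.
From u(1) = -2: 2A - 7B = -2.
Solving: A = - \frac{17}{3}, B = - \frac{4}{3}.
So u(n) = - \frac{4 \left(-7\right)^{n}}{3} - \frac{17 \cdot 2^{n}}{3}.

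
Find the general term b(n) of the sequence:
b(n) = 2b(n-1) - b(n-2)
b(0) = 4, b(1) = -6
Characteristic equation: x² - 2x + 1 = 0, which is (x - (1))².
Repeated root r = 1.
General solution: b(n) = (A + Bn)·(1)^n.
From b(0) = 4: A = 4.
From b(1) = -6: (A + B)·(1) = -6 ⇒ B = -10.
So b(n) = \left(4 - 10 n\right) \cdot (1)^n.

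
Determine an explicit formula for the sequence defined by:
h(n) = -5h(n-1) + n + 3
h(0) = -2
First-order linear with linear forcing.
Homogeneous solution: h_h(n) = A·(-5)^n.
Try particular h_p(n) = pn + q. Substituting:
  pn + q = -5(p(n-1) + q) + n + 3.
Matching the n-coefficient: p = -5p + 1 ⇒ p = \frac{1}{6}.
Matching constants: q = 5p - 5q + 3 ⇒ q = \frac{23}{36}.
General: h(n) = A·(-5)^n + \frac{n}{6} + \frac{23}{36}.
Apply h(0) = -2: A + \frac{23}{36} = -2 ⇒ A = - \frac{95}{36}.
So h(n) = - \frac{95 \left(-5\right)^{n}}{36} + \frac{n}{6} + \frac{23}{36}.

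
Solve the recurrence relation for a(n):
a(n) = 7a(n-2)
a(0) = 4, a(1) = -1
Characteristic equation: x² - 7 = 0.
Discriminant Δ = (0)² + 4·(7) = 28.
Roots r₁,₂ = (0 ± √28)/2, so r₁ = \sqrt{7}, r₂ = - \sqrt{7}.
General solution: a(n) = A·r₁^n + B·r₂^n.
From the initial conditions, A + B = 4 and r₁A + r₂B = -1.
Since r₁ - r₂ = √28: A = (-1 - (4)r₂)/√28 = 2 - \frac{\sqrt{7}}{14}, and B = 4 - A = \frac{\sqrt{7}}{14} + 2.
So a(n) = \left(2 - \frac{\sqrt{7}}{14}\right)\left(\sqrt{7}\right)^n + \left(\frac{\sqrt{7}}{14} + 2\right)\left(- \sqrt{7}\right)^n.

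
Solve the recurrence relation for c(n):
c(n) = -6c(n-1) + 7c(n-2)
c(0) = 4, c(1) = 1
Characteristic equation: x² + 6x - 7 = 0, which factors as (x - (-7))(x - (1)) = 0.
Roots r₁ = -7, r₂ = 1 (distinct).
General solution: c(n) = A·(-7)^n + B·(1)^n.
From c(0) = 4: A + B = 4.
From c(1) = 1: -7A + B = 1.
Solving: A = \frac{3}{8}, B = \frac{29}{8}.
So c(n) = \frac{3 \left(-7\right)^{n}}{8} + \frac{29}{8}.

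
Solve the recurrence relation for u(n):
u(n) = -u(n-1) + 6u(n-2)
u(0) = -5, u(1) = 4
Characteristic equation: x² + x - 6 = 0, which factors as (x - (2))(x - (-3)) = 0.
Roots r₁ = 2, r₂ = -3 (distinct).
General solution: u(n) = A·(2)^n + B·(-3)^n.
From u(0) = -5: A + B = -5.
From u(1) = 4: 2A - 3B = 4.
Solving: A = - \frac{11}{5}, B = - \frac{14}{5}.
So u(n) = - \frac{14 \left(-3\right)^{n}}{5} - \frac{11 \cdot 2^{n}}{5}.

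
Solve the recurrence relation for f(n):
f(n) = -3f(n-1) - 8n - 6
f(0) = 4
First-order linear with linear forcing.
Homogeneous solution: f_h(n) = A·(-3)^n.
Try particular f_p(n) = pn + q. Substituting:
  pn + q = -3(p(n-1) + q) - 8n - 6.
Matching the n-coefficient: p = -3p - 8 ⇒ p = -2.
Matching constants: q = 3p - 3q - 6 ⇒ q = -3.
General: f(n) = A·(-3)^n - 2 n - 3.
Apply f(0) = 4: A - 3 = 4 ⇒ A = 7.
So f(n) = 7 \left(-3\right)^{n} - 2 n - 3.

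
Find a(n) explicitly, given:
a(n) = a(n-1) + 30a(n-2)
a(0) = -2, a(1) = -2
Characteristic equation: x² - x - 30 = 0, which factors as (x - (-5))(x - (6)) = 0.
Roots r₁ = -5, r₂ = 6 (distinct).
General solution: a(n) = A·(-5)^n + B·(6)^n.
From a(0) = -2: A + B = -2.
From a(1) = -2: -5A + 6B = -2.
Solving: A = - \frac{10}{11}, B = - \frac{12}{11}.
So a(n) = - \frac{10 \left(-5\right)^{n}}{11} - \frac{12 \cdot 6^{n}}{11}.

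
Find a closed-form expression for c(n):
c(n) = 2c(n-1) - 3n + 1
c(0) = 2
First-order linear with linear forcing.
Homogeneous solution: c_h(n) = A·(2)^n.
Try particular c_p(n) = pn + q. Substituting:
  pn + q = 2(p(n-1) + q) - 3n + 1.
Matching the n-coefficient: p = 2p - 3 ⇒ p = 3.
Matching constants: q = -2p + 2q + 1 ⇒ q = 5.
General: c(n) = A·(2)^n + 3 n + 5.
Apply c(0) = 2: A + 5 = 2 ⇒ A = -3.
So c(n) = - 3 \cdot 2^{n} + 3 n + 5.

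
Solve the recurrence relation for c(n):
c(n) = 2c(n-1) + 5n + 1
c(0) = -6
First-order linear with linear forcing.
Homogeneous solution: c_h(n) = A·(2)^n.
Try particular c_p(n) = pn + q. Substituting:
  pn + q = 2(p(n-1) + q) + 5n + 1.
Matching the n-coefficient: p = 2p + 5 ⇒ p = -5.
Matching constants: q = -2p + 2q + 1 ⇒ q = -11.
General: c(n) = A·(2)^n - 5 n - 11.
Apply c(0) = -6: A - 11 = -6 ⇒ A = 5.
So c(n) = 5 \cdot 2^{n} - 5 n - 11.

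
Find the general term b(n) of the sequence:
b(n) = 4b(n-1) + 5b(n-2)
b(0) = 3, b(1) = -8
Characteristic equation: x² - 4x - 5 = 0, which factors as (x - (5))(x - (-1)) = 0.
Roots r₁ = 5, r₂ = -1 (distinct).
General solution: b(n) = A·(5)^n + B·(-1)^n.
From b(0) = 3: A + B = 3.
From b(1) = -8: 5A - B = -8.
Solving: A = - \frac{5}{6}, B = \frac{23}{6}.
So b(n) = \frac{23 \left(-1\right)^{n}}{6} - \frac{5 \cdot 5^{n}}{6}.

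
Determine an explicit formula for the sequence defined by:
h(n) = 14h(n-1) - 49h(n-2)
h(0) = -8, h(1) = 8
Characteristic equation: x² - 14x + 49 = 0, which is (x - (7))².
Repeated root r = 7.
General solution: h(n) = (A + Bn)·(7)^n.
From h(0) = -8: A = -8.
From h(1) = 8: (A + B)·(7) = 8 ⇒ B = \frac{64}{7}.
So h(n) = \left(\frac{64 n}{7} - 8\right) \cdot (7)^n.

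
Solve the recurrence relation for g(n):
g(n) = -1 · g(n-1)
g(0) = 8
Pure geometric recurrence with ratio -1.
By induction g(n) = g(0) · (-1)^n = 8 \left(-1\right)^{n}.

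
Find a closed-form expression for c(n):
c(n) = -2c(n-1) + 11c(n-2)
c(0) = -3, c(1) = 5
Characteristic equation: x² + 2x - 11 = 0.
Discriminant Δ = (-2)² + 4·(11) = 48.
Roots r₁,₂ = (-2 ± √48)/2, so r₁ = -1 + 2 \sqrt{3}, r₂ = - 2 \sqrt{3} - 1.
General solution: c(n) = A·r₁^n + B·r₂^n.
From the initial conditions, A + B = -3 and r₁A + r₂B = 5.
Since r₁ - r₂ = √48: A = (5 - (-3)r₂)/√48 = - \frac{3}{2} + \frac{\sqrt{3}}{6}, and B = -3 - A = - \frac{3}{2} - \frac{\sqrt{3}}{6}.
So c(n) = \left(- \frac{3}{2} + \frac{\sqrt{3}}{6}\right)\left(-1 + 2 \sqrt{3}\right)^n + \left(- \frac{3}{2} - \frac{\sqrt{3}}{6}\right)\left(- 2 \sqrt{3} - 1\right)^n.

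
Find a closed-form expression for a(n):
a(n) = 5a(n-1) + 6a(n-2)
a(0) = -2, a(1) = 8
Characteristic equation: x² - 5x - 6 = 0, which factors as (x - (6))(x - (-1)) = 0.
Roots r₁ = 6, r₂ = -1 (distinct).
General solution: a(n) = A·(6)^n + B·(-1)^n.
From a(0) = -2: A + B = -2.
From a(1) = 8: 6A - B = 8.
Solving: A = \frac{6}{7}, B = - \frac{20}{7}.
So a(n) = - \frac{20 \left(-1\right)^{n}}{7} + \frac{6 \cdot 6^{n}}{7}.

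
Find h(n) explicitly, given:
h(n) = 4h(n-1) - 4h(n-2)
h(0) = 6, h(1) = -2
Characteristic equation: x² - 4x + 4 = 0, which is (x - (2))².
Repeated root r = 2.
General solution: h(n) = (A + Bn)·(2)^n.
From h(0) = 6: A = 6.
From h(1) = -2: (A + B)·(2) = -2 ⇒ B = -7.
So h(n) = \left(6 - 7 n\right) \cdot (2)^n.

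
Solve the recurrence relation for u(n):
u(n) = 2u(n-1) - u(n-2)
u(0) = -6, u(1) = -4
Characteristic equation: x² - 2x + 1 = 0, which is (x - (1))².
Repeated root r = 1.
General solution: u(n) = (A + Bn)·(1)^n.
From u(0) = -6: A = -6.
From u(1) = -4: (A + B)·(1) = -4 ⇒ B = 2.
So u(n) = \left(2 n - 6\right) \cdot (1)^n.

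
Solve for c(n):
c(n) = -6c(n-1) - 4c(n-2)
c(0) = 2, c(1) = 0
Characteristic equation: x² + 6x + 4 = 0.
Discriminant Δ = (-6)² + 4·(-4) = 20.
Roots r₁,₂ = (-6 ± √20)/2, so r₁ = -3 + \sqrt{5}, r₂ = -3 - \sqrt{5}.
General solution: c(n) = A·r₁^n + B·r₂^n.
From the initial conditions, A + B = 2 and r₁A + r₂B = 0.
Since r₁ - r₂ = √20: A = (0 - (2)r₂)/√20 = 1 + \frac{3 \sqrt{5}}{5}, and B = 2 - A = 1 - \frac{3 \sqrt{5}}{5}.
So c(n) = \left(1 + \frac{3 \sqrt{5}}{5}\right)\left(-3 + \sqrt{5}\right)^n + \left(1 - \frac{3 \sqrt{5}}{5}\right)\left(-3 - \sqrt{5}\right)^n.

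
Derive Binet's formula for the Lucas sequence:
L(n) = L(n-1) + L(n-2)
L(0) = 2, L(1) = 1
This is the Lucas sequence.
Characteristic equation: x² - x - 1 = 0; roots r₁ = \frac{1}{2} + \frac{\sqrt{5}}{2}, r₂ = \frac{1}{2} - \frac{\sqrt{5}}{2}.
General: L(n) = A·r₁^n + B·r₂^n. Solving with L(0)=2, L(1)=1 gives A = 1, B = 1.
So L(n) = 2^{- n} \left(\left(1 - \sqrt{5}\right)^{n} + \left(1 + \sqrt{5}\right)^{n}\right).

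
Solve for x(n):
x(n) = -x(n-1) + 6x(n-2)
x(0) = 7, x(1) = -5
Characteristic equation: x² + x - 6 = 0, which factors as (x - (-3))(x - (2)) = 0.
Roots r₁ = -3, r₂ = 2 (distinct).
General solution: x(n) = A·(-3)^n + B·(2)^n.
From x(0) = 7: A + B = 7.
From x(1) = -5: -3A + 2B = -5.
Solving: A = \frac{19}{5}, B = \frac{16}{5}.
So x(n) = \frac{19 \left(-3\right)^{n}}{5} + \frac{16 \cdot 2^{n}}{5}.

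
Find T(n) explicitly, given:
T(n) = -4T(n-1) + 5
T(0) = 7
First-order linear non-homogeneous.
Homogeneous solution: T_h(n) = A·(-4)^n.
Try constant particular solution T_p = K: K = -4K + 5 ⇒ K = 1.
General: T(n) = A·(-4)^n + 1.
Apply T(0) = 7: A + 1 = 7 ⇒ A = 6.
So T(n) = 6 \left(-4\right)^{n} + 1.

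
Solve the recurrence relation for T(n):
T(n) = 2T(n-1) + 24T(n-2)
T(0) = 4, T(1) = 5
Characteristic equation: x² - 2x - 24 = 0, which factors as (x - (6))(x - (-4)) = 0.
Roots r₁ = 6, r₂ = -4 (distinct).
General solution: T(n) = A·(6)^n + B·(-4)^n.
From T(0) = 4: A + B = 4.
From T(1) = 5: 6A - 4B = 5.
Solving: A = \frac{21}{10}, B = \frac{19}{10}.
So T(n) = \frac{19 \left(-4\right)^{n}}{10} + \frac{21 \cdot 6^{n}}{10}.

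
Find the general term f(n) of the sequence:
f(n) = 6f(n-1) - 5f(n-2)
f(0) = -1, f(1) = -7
Characteristic equation: x² - 6x + 5 = 0, which factors as (x - (1))(x - (5)) = 0.
Roots r₁ = 1, r₂ = 5 (distinct).
General solution: f(n) = A·(1)^n + B·(5)^n.
From f(0) = -1: A + B = -1.
From f(1) = -7: A + 5B = -7.
Solving: A = \frac{1}{2}, B = - \frac{3}{2}.
So f(n) = \frac{1}{2} - \frac{3 \cdot 5^{n}}{2}.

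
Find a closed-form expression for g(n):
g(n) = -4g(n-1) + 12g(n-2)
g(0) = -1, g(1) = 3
Characteristic equation: x² + 4x - 12 = 0, which factors as (x - (-6))(x - (2)) = 0.
Roots r₁ = -6, r₂ = 2 (distinct).
General solution: g(n) = A·(-6)^n + B·(2)^n.
From g(0) = -1: A + B = -1.
From g(1) = 3: -6A + 2B = 3.
Solving: A = - \frac{5}{8}, B = - \frac{3}{8}.
So g(n) = - \frac{5 \left(-6\right)^{n}}{8} - \frac{3 \cdot 2^{n}}{8}.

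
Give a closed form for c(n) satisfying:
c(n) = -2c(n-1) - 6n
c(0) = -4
First-order linear with linear forcing.
Homogeneous solution: c_h(n) = A·(-2)^n.
Try particular c_p(n) = pn + q. Substituting:
  pn + q = -2(p(n-1) + q) - 6n.
Matching the n-coefficient: p = -2p - 6 ⇒ p = -2.
Matching constants: q = 2p - 2q ⇒ q = - \frac{4}{3}.
General: c(n) = A·(-2)^n - 2 n - \frac{4}{3}.
Apply c(0) = -4: A - \frac{4}{3} = -4 ⇒ A = - \frac{8}{3}.
So c(n) = - \frac{8 \left(-2\right)^{n}}{3} - 2 n - \frac{4}{3}.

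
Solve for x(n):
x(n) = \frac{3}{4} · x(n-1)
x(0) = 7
Pure geometric recurrence with ratio \frac{3}{4}.
By induction x(n) = x(0) · (\frac{3}{4})^n = 7 \left(\frac{3}{4}\right)^{n}.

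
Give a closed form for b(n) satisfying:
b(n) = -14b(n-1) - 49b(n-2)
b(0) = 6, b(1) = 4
Characteristic equation: x² + 14x + 49 = 0, which is (x - (-7))².
Repeated root r = -7.
General solution: b(n) = (A + Bn)·(-7)^n.
From b(0) = 6: A = 6.
From b(1) = 4: (A + B)·(-7) = 4 ⇒ B = - \frac{46}{7}.
So b(n) = \left(6 - \frac{46 n}{7}\right) \cdot (-7)^n.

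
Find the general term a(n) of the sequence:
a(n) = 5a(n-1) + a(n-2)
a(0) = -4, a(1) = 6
Characteristic equation: x² - 5x - 1 = 0.
Discriminant Δ = (5)² + 4·(1) = 29.
Roots r₁,₂ = (5 ± √29)/2, so r₁ = \frac{5}{2} + \frac{\sqrt{29}}{2}, r₂ = \frac{5}{2} - \frac{\sqrt{29}}{2}.
General solution: a(n) = A·r₁^n + B·r₂^n.
From the initial conditions, A + B = -4 and r₁A + r₂B = 6.
Since r₁ - r₂ = √29: A = (6 - (-4)r₂)/√29 = -2 + \frac{16 \sqrt{29}}{29}, and B = -4 - A = - \frac{16 \sqrt{29}}{29} - 2.
So a(n) = \left(-2 + \frac{16 \sqrt{29}}{29}\right)\left(\frac{5}{2} + \frac{\sqrt{29}}{2}\right)^n + \left(- \frac{16 \sqrt{29}}{29} - 2\right)\left(\frac{5}{2} - \frac{\sqrt{29}}{2}\right)^n.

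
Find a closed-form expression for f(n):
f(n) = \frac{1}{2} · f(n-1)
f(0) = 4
Pure geometric recurrence with ratio \frac{1}{2}.
By induction f(n) = f(0) · (\frac{1}{2})^n = 4 \cdot 2^{- n}.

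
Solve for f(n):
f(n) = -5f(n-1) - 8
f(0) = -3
First-order linear non-homogeneous.
Homogeneous solution: f_h(n) = A·(-5)^n.
Try constant particular solution f_p = K: K = -5K - 8 ⇒ K = - \frac{4}{3}.
General: f(n) = A·(-5)^n - \frac{4}{3}.
Apply f(0) = -3: A - \frac{4}{3} = -3 ⇒ A = - \frac{5}{3}.
So f(n) = - \frac{5 \left(-5\right)^{n}}{3} - \frac{4}{3}.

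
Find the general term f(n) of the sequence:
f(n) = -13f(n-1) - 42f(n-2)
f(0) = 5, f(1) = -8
Characteristic equation: x² + 13x + 42 = 0, which factors as (x - (-6))(x - (-7)) = 0.
Roots r₁ = -6, r₂ = -7 (distinct).
General solution: f(n) = A·(-6)^n + B·(-7)^n.
From f(0) = 5: A + B = 5.
From f(1) = -8: -6A - 7B = -8.
Solving: A = 27, B = -22.
So f(n) = 27 \left(-6\right)^{n} - 22 \left(-7\right)^{n}.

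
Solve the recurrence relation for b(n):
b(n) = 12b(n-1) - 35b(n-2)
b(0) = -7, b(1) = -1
Characteristic equation: x² - 12x + 35 = 0, which factors as (x - (5))(x - (7)) = 0.
Roots r₁ = 5, r₂ = 7 (distinct).
General solution: b(n) = A·(5)^n + B·(7)^n.
From b(0) = -7: A + B = -7.
From b(1) = -1: 5A + 7B = -1.
Solving: A = -24, B = 17.
So b(n) = - 24 \cdot 5^{n} + 17 \cdot 7^{n}.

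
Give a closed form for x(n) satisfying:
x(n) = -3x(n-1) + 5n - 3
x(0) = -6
First-order linear with linear forcing.
Homogeneous solution: x_h(n) = A·(-3)^n.
Try particular x_p(n) = pn + q. Substituting:
  pn + q = -3(p(n-1) + q) + 5n - 3.
Matching the n-coefficient: p = -3p + 5 ⇒ p = \frac{5}{4}.
Matching constants: q = 3p - 3q - 3 ⇒ q = \frac{3}{16}.
General: x(n) = A·(-3)^n + \frac{5 n}{4} + \frac{3}{16}.
Apply x(0) = -6: A + \frac{3}{16} = -6 ⇒ A = - \frac{99}{16}.
So x(n) = - \frac{99 \left(-3\right)^{n}}{16} + \frac{5 n}{4} + \frac{3}{16}.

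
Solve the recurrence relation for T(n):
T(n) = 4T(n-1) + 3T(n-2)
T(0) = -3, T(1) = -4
Characteristic equation: x² - 4x - 3 = 0.
Discriminant Δ = (4)² + 4·(3) = 28.
Roots r₁,₂ = (4 ± √28)/2, so r₁ = 2 + \sqrt{7}, r₂ = 2 - \sqrt{7}.
General solution: T(n) = A·r₁^n + B·r₂^n.
From the initial conditions, A + B = -3 and r₁A + r₂B = -4.
Since r₁ - r₂ = √28: A = (-4 - (-3)r₂)/√28 = - \frac{3}{2} + \frac{\sqrt{7}}{7}, and B = -3 - A = - \frac{3}{2} - \frac{\sqrt{7}}{7}.
So T(n) = \left(- \frac{3}{2} + \frac{\sqrt{7}}{7}\right)\left(2 + \sqrt{7}\right)^n + \left(- \frac{3}{2} - \frac{\sqrt{7}}{7}\right)\left(2 - \sqrt{7}\right)^n.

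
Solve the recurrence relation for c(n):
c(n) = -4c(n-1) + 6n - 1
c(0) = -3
First-order linear with linear forcing.
Homogeneous solution: c_h(n) = A·(-4)^n.
Try particular c_p(n) = pn + q. Substituting:
  pn + q = -4(p(n-1) + q) + 6n - 1.
Matching the n-coefficient: p = -4p + 6 ⇒ p = \frac{6}{5}.
Matching constants: q = 4p - 4q - 1 ⇒ q = \frac{19}{25}.
General: c(n) = A·(-4)^n + \frac{6 n}{5} + \frac{19}{25}.
Apply c(0) = -3: A + \frac{19}{25} = -3 ⇒ A = - \frac{94}{25}.
So c(n) = - \frac{94 \left(-4\right)^{n}}{25} + \frac{6 n}{5} + \frac{19}{25}.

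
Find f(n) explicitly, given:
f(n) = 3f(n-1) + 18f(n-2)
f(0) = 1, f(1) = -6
Characteristic equation: x² - 3x - 18 = 0, which factors as (x - (6))(x - (-3)) = 0.
Roots r₁ = 6, r₂ = -3 (distinct).
General solution: f(n) = A·(6)^n + B·(-3)^n.
From f(0) = 1: A + B = 1.
From f(1) = -6: 6A - 3B = -6.
Solving: A = - \frac{1}{3}, B = \frac{4}{3}.
So f(n) = \frac{4 \left(-3\right)^{n}}{3} - \frac{6^{n}}{3}.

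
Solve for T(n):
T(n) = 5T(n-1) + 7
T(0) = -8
First-order linear non-homogeneous.
Homogeneous solution: T_h(n) = A·(5)^n.
Try constant particular solution T_p = K: K = 5K + 7 ⇒ K = - \frac{7}{4}.
General: T(n) = A·(5)^n - \frac{7}{4}.
Apply T(0) = -8: A - \frac{7}{4} = -8 ⇒ A = - \frac{25}{4}.
So T(n) = - \frac{25 \cdot 5^{n}}{4} - \frac{7}{4}.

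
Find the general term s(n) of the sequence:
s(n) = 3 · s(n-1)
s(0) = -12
Pure geometric recurrence with ratio 3.
By induction s(n) = s(0) · (3)^n = - 12 \cdot 3^{n}.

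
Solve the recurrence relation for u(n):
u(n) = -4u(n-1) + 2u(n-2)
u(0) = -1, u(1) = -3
Characteristic equation: x² + 4x - 2 = 0.
Discriminant Δ = (-4)² + 4·(2) = 24.
Roots r₁,₂ = (-4 ± √24)/2, so r₁ = -2 + \sqrt{6}, r₂ = - \sqrt{6} - 2.
General solution: u(n) = A·r₁^n + B·r₂^n.
From the initial conditions, A + B = -1 and r₁A + r₂B = -3.
Since r₁ - r₂ = √24: A = (-3 - (-1)r₂)/√24 = - \frac{5 \sqrt{6}}{12} - \frac{1}{2}, and B = -1 - A = - \frac{1}{2} + \frac{5 \sqrt{6}}{12}.
So u(n) = \left(- \frac{5 \sqrt{6}}{12} - \frac{1}{2}\right)\left(-2 + \sqrt{6}\right)^n + \left(- \frac{1}{2} + \frac{5 \sqrt{6}}{12}\right)\left(- \sqrt{6} - 2\right)^n.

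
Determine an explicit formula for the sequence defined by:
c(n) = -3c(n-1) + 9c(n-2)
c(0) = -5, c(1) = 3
Characteristic equation: x² + 3x - 9 = 0.
Discriminant Δ = (-3)² + 4·(9) = 45.
Roots r₁,₂ = (-3 ± √45)/2, so r₁ = - \frac{3}{2} + \frac{3 \sqrt{5}}{2}, r₂ = - \frac{3 \sqrt{5}}{2} - \frac{3}{2}.
General solution: c(n) = A·r₁^n + B·r₂^n.
From the initial conditions, A + B = -5 and r₁A + r₂B = 3.
Since r₁ - r₂ = √45: A = (3 - (-5)r₂)/√45 = - \frac{5}{2} - \frac{3 \sqrt{5}}{10}, and B = -5 - A = - \frac{5}{2} + \frac{3 \sqrt{5}}{10}.
So c(n) = \left(- \frac{5}{2} - \frac{3 \sqrt{5}}{10}\right)\left(- \frac{3}{2} + \frac{3 \sqrt{5}}{2}\right)^n + \left(- \frac{5}{2} + \frac{3 \sqrt{5}}{10}\right)\left(- \frac{3 \sqrt{5}}{2} - \frac{3}{2}\right)^n.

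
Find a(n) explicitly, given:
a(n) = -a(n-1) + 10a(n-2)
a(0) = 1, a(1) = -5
Characteristic equation: x² + x - 10 = 0.
Discriminant Δ = (-1)² + 4·(10) = 41.
Roots r₁,₂ = (-1 ± √41)/2, so r₁ = - \frac{1}{2} + \frac{\sqrt{41}}{2}, r₂ = - \frac{\sqrt{41}}{2} - \frac{1}{2}.
General solution: a(n) = A·r₁^n + B·r₂^n.
From the initial conditions, A + B = 1 and r₁A + r₂B = -5.
Since r₁ - r₂ = √41: A = (-5 - (1)r₂)/√41 = \frac{1}{2} - \frac{9 \sqrt{41}}{82}, and B = 1 - A = \frac{1}{2} + \frac{9 \sqrt{41}}{82}.
So a(n) = \left(\frac{1}{2} - \frac{9 \sqrt{41}}{82}\right)\left(- \frac{1}{2} + \frac{\sqrt{41}}{2}\right)^n + \left(\frac{1}{2} + \frac{9 \sqrt{41}}{82}\right)\left(- \frac{\sqrt{41}}{2} - \frac{1}{2}\right)^n.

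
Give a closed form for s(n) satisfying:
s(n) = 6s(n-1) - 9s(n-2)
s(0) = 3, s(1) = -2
Characteristic equation: x² - 6x + 9 = 0, which is (x - (3))².
Repeated root r = 3.
General solution: s(n) = (A + Bn)·(3)^n.
From s(0) = 3: A = 3.
From s(1) = -2: (A + B)·(3) = -2 ⇒ B = - \frac{11}{3}.
So s(n) = \left(3 - \frac{11 n}{3}\right) \cdot (3)^n.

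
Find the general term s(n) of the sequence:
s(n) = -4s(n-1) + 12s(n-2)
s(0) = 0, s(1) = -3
Characteristic equation: x² + 4x - 12 = 0, which factors as (x - (2))(x - (-6)) = 0.
Roots r₁ = 2, r₂ = -6 (distinct).
General solution: s(n) = A·(2)^n + B·(-6)^n.
From s(0) = 0: A + B = 0.
From s(1) = -3: 2A - 6B = -3.
Solving: A = - \frac{3}{8}, B = \frac{3}{8}.
So s(n) = \frac{3 \left(-6\right)^{n}}{8} - \frac{3 \cdot 2^{n}}{8}.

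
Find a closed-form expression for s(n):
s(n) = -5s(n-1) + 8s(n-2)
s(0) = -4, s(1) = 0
Characteristic equation: x² + 5x - 8 = 0.
Discriminant Δ = (-5)² + 4·(8) = 57.
Roots r₁,₂ = (-5 ± √57)/2, so r₁ = - \frac{5}{2} + \frac{\sqrt{57}}{2}, r₂ = - \frac{\sqrt{57}}{2} - \frac{5}{2}.
General solution: s(n) = A·r₁^n + B·r₂^n.
From the initial conditions, A + B = -4 and r₁A + r₂B = 0.
Since r₁ - r₂ = √57: A = (0 - (-4)r₂)/√57 = -2 - \frac{10 \sqrt{57}}{57}, and B = -4 - A = -2 + \frac{10 \sqrt{57}}{57}.
So s(n) = \left(-2 - \frac{10 \sqrt{57}}{57}\right)\left(- \frac{5}{2} + \frac{\sqrt{57}}{2}\right)^n + \left(-2 + \frac{10 \sqrt{57}}{57}\right)\left(- \frac{\sqrt{57}}{2} - \frac{5}{2}\right)^n.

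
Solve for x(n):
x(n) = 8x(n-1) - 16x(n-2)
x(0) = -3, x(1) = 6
Characteristic equation: x² - 8x + 16 = 0, which is (x - (4))².
Repeated root r = 4.
General solution: x(n) = (A + Bn)·(4)^n.
From x(0) = -3: A = -3.
From x(1) = 6: (A + B)·(4) = 6 ⇒ B = \frac{9}{2}.
So x(n) = \left(\frac{9 n}{2} - 3\right) \cdot (4)^n.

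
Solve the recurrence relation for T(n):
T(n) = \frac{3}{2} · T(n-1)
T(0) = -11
Pure geometric recurrence with ratio \frac{3}{2}.
By induction T(n) = T(0) · (\frac{3}{2})^n = - 11 \left(\frac{3}{2}\right)^{n}.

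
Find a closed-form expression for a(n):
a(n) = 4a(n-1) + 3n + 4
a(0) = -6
First-order linear with linear forcing.
Homogeneous solution: a_h(n) = A·(4)^n.
Try particular a_p(n) = pn + q. Substituting:
  pn + q = 4(p(n-1) + q) + 3n + 4.
Matching the n-coefficient: p = 4p + 3 ⇒ p = -1.
Matching constants: q = -4p + 4q + 4 ⇒ q = - \frac{8}{3}.
General: a(n) = A·(4)^n - n - \frac{8}{3}.
Apply a(0) = -6: A - \frac{8}{3} = -6 ⇒ A = - \frac{10}{3}.
So a(n) = - \frac{10 \cdot 4^{n}}{3} - n - \frac{8}{3}.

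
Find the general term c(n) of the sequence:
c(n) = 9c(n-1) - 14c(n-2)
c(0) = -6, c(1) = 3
Characteristic equation: x² - 9x + 14 = 0, which factors as (x - (2))(x - (7)) = 0.
Roots r₁ = 2, r₂ = 7 (distinct).
General solution: c(n) = A·(2)^n + B·(7)^n.
From c(0) = -6: A + B = -6.
From c(1) = 3: 2A + 7B = 3.
Solving: A = -9, B = 3.
So c(n) = - 9 \cdot 2^{n} + 3 \cdot 7^{n}.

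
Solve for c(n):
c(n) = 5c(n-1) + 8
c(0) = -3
First-order linear non-homogeneous.
Homogeneous solution: c_h(n) = A·(5)^n.
Try constant particular solution c_p = K: K = 5K + 8 ⇒ K = -2.
General: c(n) = A·(5)^n - 2.
Apply c(0) = -3: A - 2 = -3 ⇒ A = -1.
So c(n) = - 5^{n} - 2.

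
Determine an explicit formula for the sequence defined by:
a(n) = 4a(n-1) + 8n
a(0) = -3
First-order linear with linear forcing.
Homogeneous solution: a_h(n) = A·(4)^n.
Try particular a_p(n) = pn + q. Substituting:
  pn + q = 4(p(n-1) + q) + 8n.
Matching the n-coefficient: p = 4p + 8 ⇒ p = - \frac{8}{3}.
Matching constants: q = -4p + 4q ⇒ q = - \frac{32}{9}.
General: a(n) = A·(4)^n - \frac{8 n}{3} - \frac{32}{9}.
Apply a(0) = -3: A - \frac{32}{9} = -3 ⇒ A = \frac{5}{9}.
So a(n) = \frac{5 \cdot 4^{n}}{9} - \frac{8 n}{3} - \frac{32}{9}.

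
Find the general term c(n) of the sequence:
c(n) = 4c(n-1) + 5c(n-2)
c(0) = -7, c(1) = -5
Characteristic equation: x² - 4x - 5 = 0, which factors as (x - (5))(x - (-1)) = 0.
Roots r₁ = 5, r₂ = -1 (distinct).
General solution: c(n) = A·(5)^n + B·(-1)^n.
From c(0) = -7: A + B = -7.
From c(1) = -5: 5A - B = -5.
Solving: A = -2, B = -5.
So c(n) = - 5 \left(-1\right)^{n} - 2 \cdot 5^{n}.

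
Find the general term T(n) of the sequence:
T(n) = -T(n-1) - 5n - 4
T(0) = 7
First-order linear with linear forcing.
Homogeneous solution: T_h(n) = A·(-1)^n.
Try particular T_p(n) = pn + q. Substituting:
  pn + q = -(p(n-1) + q) - 5n - 4.
Matching the n-coefficient: p = -p - 5 ⇒ p = - \frac{5}{2}.
Matching constants: q = p - q - 4 ⇒ q = - \frac{13}{4}.
General: T(n) = A·(-1)^n - \frac{5 n}{2} - \frac{13}{4}.
Apply T(0) = 7: A - \frac{13}{4} = 7 ⇒ A = \frac{41}{4}.
So T(n) = \frac{41 \left(-1\right)^{n}}{4} - \frac{5 n}{2} - \frac{13}{4}.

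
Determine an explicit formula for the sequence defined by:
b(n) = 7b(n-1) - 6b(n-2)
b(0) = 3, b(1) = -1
Characteristic equation: x² - 7x + 6 = 0, which factors as (x - (1))(x - (6)) = 0.
Roots r₁ = 1, r₂ = 6 (distinct).
General solution: b(n) = A·(1)^n + B·(6)^n.
From b(0) = 3: A + B = 3.
From b(1) = -1: A + 6B = -1.
Solving: A = \frac{19}{5}, B = - \frac{4}{5}.
So b(n) = \frac{19}{5} - \frac{4 \cdot 6^{n}}{5}.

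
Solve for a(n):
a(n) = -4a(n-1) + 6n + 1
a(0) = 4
First-order linear with linear forcing.
Homogeneous solution: a_h(n) = A·(-4)^n.
Try particular a_p(n) = pn + q. Substituting:
  pn + q = -4(p(n-1) + q) + 6n + 1.
Matching the n-coefficient: p = -4p + 6 ⇒ p = \frac{6}{5}.
Matching constants: q = 4p - 4q + 1 ⇒ q = \frac{29}{25}.
General: a(n) = A·(-4)^n + \frac{6 n}{5} + \frac{29}{25}.
Apply a(0) = 4: A + \frac{29}{25} = 4 ⇒ A = \frac{71}{25}.
So a(n) = \frac{71 \left(-4\right)^{n}}{25} + \frac{6 n}{5} + \frac{29}{25}.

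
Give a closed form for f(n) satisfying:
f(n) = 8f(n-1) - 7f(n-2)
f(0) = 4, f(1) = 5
Characteristic equation: x² - 8x + 7 = 0, which factors as (x - (7))(x - (1)) = 0.
Roots r₁ = 7, r₂ = 1 (distinct).
General solution: f(n) = A·(7)^n + B·(1)^n.
From f(0) = 4: A + B = 4.
From f(1) = 5: 7A + B = 5.
Solving: A = \frac{1}{6}, B = \frac{23}{6}.
So f(n) = \frac{7^{n}}{6} + \frac{23}{6}.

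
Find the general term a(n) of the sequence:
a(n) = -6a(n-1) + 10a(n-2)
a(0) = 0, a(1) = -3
Characteristic equation: x² + 6x - 10 = 0.
Discriminant Δ = (-6)² + 4·(10) = 76.
Roots r₁,₂ = (-6 ± √76)/2, so r₁ = -3 + \sqrt{19}, r₂ = - \sqrt{19} - 3.
General solution: a(n) = A·r₁^n + B·r₂^n.
From the initial conditions, A + B = 0 and r₁A + r₂B = -3.
Since r₁ - r₂ = √76: A = (-3 - (0)r₂)/√76 = - \frac{3 \sqrt{19}}{38}, and B = 0 - A = \frac{3 \sqrt{19}}{38}.
So a(n) = \left(- \frac{3 \sqrt{19}}{38}\right)\left(-3 + \sqrt{19}\right)^n + \left(\frac{3 \sqrt{19}}{38}\right)\left(- \sqrt{19} - 3\right)^n.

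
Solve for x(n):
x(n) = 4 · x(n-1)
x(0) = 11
Pure geometric recurrence with ratio 4.
By induction x(n) = x(0) · (4)^n = 11 \cdot 4^{n}.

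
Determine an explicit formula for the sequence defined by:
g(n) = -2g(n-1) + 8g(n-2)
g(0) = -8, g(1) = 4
Characteristic equation: x² + 2x - 8 = 0, which factors as (x - (-4))(x - (2)) = 0.
Roots r₁ = -4, r₂ = 2 (distinct).
General solution: g(n) = A·(-4)^n + B·(2)^n.
From g(0) = -8: A + B = -8.
From g(1) = 4: -4A + 2B = 4.
Solving: A = - \frac{10}{3}, B = - \frac{14}{3}.
So g(n) = - \frac{10 \left(-4\right)^{n}}{3} - \frac{14 \cdot 2^{n}}{3}.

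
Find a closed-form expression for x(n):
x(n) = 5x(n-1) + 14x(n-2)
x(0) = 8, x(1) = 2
Characteristic equation: x² - 5x - 14 = 0, which factors as (x - (-2))(x - (7)) = 0.
Roots r₁ = -2, r₂ = 7 (distinct).
General solution: x(n) = A·(-2)^n + B·(7)^n.
From x(0) = 8: A + B = 8.
From x(1) = 2: -2A + 7B = 2.
Solving: A = 6, B = 2.
So x(n) = 6 \left(-2\right)^{n} + 2 \cdot 7^{n}.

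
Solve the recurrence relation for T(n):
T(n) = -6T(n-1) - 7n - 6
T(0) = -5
First-order linear with linear forcing.
Homogeneous solution: T_h(n) = A·(-6)^n.
Try particular T_p(n) = pn + q. Substituting:
  pn + q = -6(p(n-1) + q) - 7n - 6.
Matching the n-coefficient: p = -6p - 7 ⇒ p = -1.
Matching constants: q = 6p - 6q - 6 ⇒ q = - \frac{12}{7}.
General: T(n) = A·(-6)^n - n - \frac{12}{7}.
Apply T(0) = -5: A - \frac{12}{7} = -5 ⇒ A = - \frac{23}{7}.
So T(n) = - \frac{23 \left(-6\right)^{n}}{7} - n - \frac{12}{7}.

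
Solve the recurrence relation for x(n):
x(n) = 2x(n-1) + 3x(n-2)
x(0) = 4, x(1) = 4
Characteristic equation: x² - 2x - 3 = 0, which factors as (x - (-1))(x - (3)) = 0.
Roots r₁ = -1, r₂ = 3 (distinct).
General solution: x(n) = A·(-1)^n + B·(3)^n.
From x(0) = 4: A + B = 4.
From x(1) = 4: -A + 3B = 4.
Solving: A = 2, B = 2.
So x(n) = 2 \left(-1\right)^{n} + 2 \cdot 3^{n}.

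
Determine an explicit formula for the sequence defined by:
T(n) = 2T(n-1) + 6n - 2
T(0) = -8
First-order linear with linear forcing.
Homogeneous solution: T_h(n) = A·(2)^n.
Try particular T_p(n) = pn + q. Substituting:
  pn + q = 2(p(n-1) + q) + 6n - 2.
Matching the n-coefficient: p = 2p + 6 ⇒ p = -6.
Matching constants: q = -2p + 2q - 2 ⇒ q = -10.
General: T(n) = A·(2)^n - 6 n - 10.
Apply T(0) = -8: A - 10 = -8 ⇒ A = 2.
So T(n) = 2 \cdot 2^{n} - 6 n - 10.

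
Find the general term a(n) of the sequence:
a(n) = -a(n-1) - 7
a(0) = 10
First-order linear non-homogeneous.
Homogeneous solution: a_h(n) = A·(-1)^n.
Try constant particular solution a_p = K: K = -K - 7 ⇒ K = - \frac{7}{2}.
General: a(n) = A·(-1)^n - \frac{7}{2}.
Apply a(0) = 10: A - \frac{7}{2} = 10 ⇒ A = \frac{27}{2}.
So a(n) = \frac{27 \left(-1\right)^{n}}{2} - \frac{7}{2}.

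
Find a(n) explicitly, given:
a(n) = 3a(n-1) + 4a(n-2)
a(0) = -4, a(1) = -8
Characteristic equation: x² - 3x - 4 = 0, which factors as (x - (-1))(x - (4)) = 0.
Roots r₁ = -1, r₂ = 4 (distinct).
General solution: a(n) = A·(-1)^n + B·(4)^n.
From a(0) = -4: A + B = -4.
From a(1) = -8: -A + 4B = -8.
Solving: A = - \frac{8}{5}, B = - \frac{12}{5}.
So a(n) = - \frac{8 \left(-1\right)^{n}}{5} - \frac{12 \cdot 4^{n}}{5}.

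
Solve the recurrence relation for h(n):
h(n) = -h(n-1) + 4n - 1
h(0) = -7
First-order linear with linear forcing.
Homogeneous solution: h_h(n) = A·(-1)^n.
Try particular h_p(n) = pn + q. Substituting:
  pn + q = -(p(n-1) + q) + 4n - 1.
Matching the n-coefficient: p = -p + 4 ⇒ p = 2.
Matching constants: q = p - q - 1 ⇒ q = \frac{1}{2}.
General: h(n) = A·(-1)^n + 2 n + \frac{1}{2}.
Apply h(0) = -7: A + \frac{1}{2} = -7 ⇒ A = - \frac{15}{2}.
So h(n) = - \frac{15 \left(-1\right)^{n}}{2} + 2 n + \frac{1}{2}.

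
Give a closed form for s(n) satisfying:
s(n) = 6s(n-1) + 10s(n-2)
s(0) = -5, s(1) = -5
Characteristic equation: x² - 6x - 10 = 0.
Discriminant Δ = (6)² + 4·(10) = 76.
Roots r₁,₂ = (6 ± √76)/2, so r₁ = 3 + \sqrt{19}, r₂ = 3 - \sqrt{19}.
General solution: s(n) = A·r₁^n + B·r₂^n.
From the initial conditions, A + B = -5 and r₁A + r₂B = -5.
Since r₁ - r₂ = √76: A = (-5 - (-5)r₂)/√76 = - \frac{5}{2} + \frac{5 \sqrt{19}}{19}, and B = -5 - A = - \frac{5}{2} - \frac{5 \sqrt{19}}{19}.
So s(n) = \left(- \frac{5}{2} + \frac{5 \sqrt{19}}{19}\right)\left(3 + \sqrt{19}\right)^n + \left(- \frac{5}{2} - \frac{5 \sqrt{19}}{19}\right)\left(3 - \sqrt{19}\right)^n.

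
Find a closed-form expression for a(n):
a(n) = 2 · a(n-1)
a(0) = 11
Pure geometric recurrence with ratio 2.
By induction a(n) = a(0) · (2)^n = 11 \cdot 2^{n}.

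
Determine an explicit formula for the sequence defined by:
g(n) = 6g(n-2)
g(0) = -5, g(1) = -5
Characteristic equation: x² - 6 = 0.
Discriminant Δ = (0)² + 4·(6) = 24.
Roots r₁,₂ = (0 ± √24)/2, so r₁ = \sqrt{6}, r₂ = - \sqrt{6}.
General solution: g(n) = A·r₁^n + B·r₂^n.
From the initial conditions, A + B = -5 and r₁A + r₂B = -5.
Since r₁ - r₂ = √24: A = (-5 - (-5)r₂)/√24 = - \frac{5}{2} - \frac{5 \sqrt{6}}{12}, and B = -5 - A = - \frac{5}{2} + \frac{5 \sqrt{6}}{12}.
So g(n) = \left(- \frac{5}{2} - \frac{5 \sqrt{6}}{12}\right)\left(\sqrt{6}\right)^n + \left(- \frac{5}{2} + \frac{5 \sqrt{6}}{12}\right)\left(- \sqrt{6}\right)^n.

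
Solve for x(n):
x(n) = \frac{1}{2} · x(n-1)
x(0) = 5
Pure geometric recurrence with ratio \frac{1}{2}.
By induction x(n) = x(0) · (\frac{1}{2})^n = 5 \cdot 2^{- n}.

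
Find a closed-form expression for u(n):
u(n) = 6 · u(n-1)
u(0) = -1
Pure geometric recurrence with ratio 6.
By induction u(n) = u(0) · (6)^n = - 6^{n}.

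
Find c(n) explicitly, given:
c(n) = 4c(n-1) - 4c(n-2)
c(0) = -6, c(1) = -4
Characteristic equation: x² - 4x + 4 = 0, which is (x - (2))².
Repeated root r = 2.
General solution: c(n) = (A + Bn)·(2)^n.
From c(0) = -6: A = -6.
From c(1) = -4: (A + B)·(2) = -4 ⇒ B = 4.
So c(n) = \left(4 n - 6\right) \cdot (2)^n.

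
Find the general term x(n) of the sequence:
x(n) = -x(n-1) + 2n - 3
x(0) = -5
First-order linear with linear forcing.
Homogeneous solution: x_h(n) = A·(-1)^n.
Try particular x_p(n) = pn + q. Substituting:
  pn + q = -(p(n-1) + q) + 2n - 3.
Matching the n-coefficient: p = -p + 2 ⇒ p = 1.
Matching constants: q = p - q - 3 ⇒ q = -1.
General: x(n) = A·(-1)^n + n - 1.
Apply x(0) = -5: A - 1 = -5 ⇒ A = -4.
So x(n) = - 4 \left(-1\right)^{n} + n - 1.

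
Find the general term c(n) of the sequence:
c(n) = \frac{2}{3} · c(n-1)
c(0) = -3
Pure geometric recurrence with ratio \frac{2}{3}.
By induction c(n) = c(0) · (\frac{2}{3})^n = - 3 \left(\frac{2}{3}\right)^{n}.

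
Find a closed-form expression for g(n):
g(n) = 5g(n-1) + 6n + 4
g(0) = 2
First-order linear with linear forcing.
Homogeneous solution: g_h(n) = A·(5)^n.
Try particular g_p(n) = pn + q. Substituting:
  pn + q = 5(p(n-1) + q) + 6n + 4.
Matching the n-coefficient: p = 5p + 6 ⇒ p = - \frac{3}{2}.
Matching constants: q = -5p + 5q + 4 ⇒ q = - \frac{23}{8}.
General: g(n) = A·(5)^n - \frac{3 n}{2} - \frac{23}{8}.
Apply g(0) = 2: A - \frac{23}{8} = 2 ⇒ A = \frac{39}{8}.
So g(n) = \frac{39 \cdot 5^{n}}{8} - \frac{3 n}{2} - \frac{23}{8}.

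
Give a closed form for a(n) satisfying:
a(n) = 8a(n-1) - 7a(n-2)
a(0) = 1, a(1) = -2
Characteristic equation: x² - 8x + 7 = 0, which factors as (x - (7))(x - (1)) = 0.
Roots r₁ = 7, r₂ = 1 (distinct).
General solution: a(n) = A·(7)^n + B·(1)^n.
From a(0) = 1: A + B = 1.
From a(1) = -2: 7A + B = -2.
Solving: A = - \frac{1}{2}, B = \frac{3}{2}.
So a(n) = \frac{3}{2} - \frac{7^{n}}{2}.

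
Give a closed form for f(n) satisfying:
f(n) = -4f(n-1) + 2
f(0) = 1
First-order linear non-homogeneous.
Homogeneous solution: f_h(n) = A·(-4)^n.
Try constant particular solution f_p = K: K = -4K + 2 ⇒ K = \frac{2}{5}.
General: f(n) = A·(-4)^n + \frac{2}{5}.
Apply f(0) = 1: A + \frac{2}{5} = 1 ⇒ A = \frac{3}{5}.
So f(n) = \frac{3 \left(-4\right)^{n}}{5} + \frac{2}{5}.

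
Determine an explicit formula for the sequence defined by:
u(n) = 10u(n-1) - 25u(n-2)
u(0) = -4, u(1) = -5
Characteristic equation: x² - 10x + 25 = 0, which is (x - (5))².
Repeated root r = 5.
General solution: u(n) = (A + Bn)·(5)^n.
From u(0) = -4: A = -4.
From u(1) = -5: (A + B)·(5) = -5 ⇒ B = 3.
So u(n) = \left(3 n - 4\right) \cdot (5)^n.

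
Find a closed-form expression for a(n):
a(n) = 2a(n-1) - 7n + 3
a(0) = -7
First-order linear with linear forcing.
Homogeneous solution: a_h(n) = A·(2)^n.
Try particular a_p(n) = pn + q. Substituting:
  pn + q = 2(p(n-1) + q) - 7n + 3.
Matching the n-coefficient: p = 2p - 7 ⇒ p = 7.
Matching constants: q = -2p + 2q + 3 ⇒ q = 11.
General: a(n) = A·(2)^n + 7 n + 11.
Apply a(0) = -7: A + 11 = -7 ⇒ A = -18.
So a(n) = - 18 \cdot 2^{n} + 7 n + 11.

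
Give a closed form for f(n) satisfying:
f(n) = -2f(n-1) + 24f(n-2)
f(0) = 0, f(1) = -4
Characteristic equation: x² + 2x - 24 = 0, which factors as (x - (-6))(x - (4)) = 0.
Roots r₁ = -6, r₂ = 4 (distinct).
General solution: f(n) = A·(-6)^n + B·(4)^n.
From f(0) = 0: A + B = 0.
From f(1) = -4: -6A + 4B = -4.
Solving: A = \frac{2}{5}, B = - \frac{2}{5}.
So f(n) = \frac{2 \left(-6\right)^{n}}{5} - \frac{2 \cdot 4^{n}}{5}.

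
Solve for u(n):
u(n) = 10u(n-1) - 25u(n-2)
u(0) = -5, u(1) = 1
Characteristic equation: x² - 10x + 25 = 0, which is (x - (5))².
Repeated root r = 5.
General solution: u(n) = (A + Bn)·(5)^n.
From u(0) = -5: A = -5.
From u(1) = 1: (A + B)·(5) = 1 ⇒ B = \frac{26}{5}.
So u(n) = \left(\frac{26 n}{5} - 5\right) \cdot (5)^n.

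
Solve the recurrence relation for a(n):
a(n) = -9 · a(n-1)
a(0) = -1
Pure geometric recurrence with ratio -9.
By induction a(n) = a(0) · (-9)^n = - \left(-9\right)^{n}.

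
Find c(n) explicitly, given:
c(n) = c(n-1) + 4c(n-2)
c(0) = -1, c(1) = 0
Characteristic equation: x² - x - 4 = 0.
Discriminant Δ = (1)² + 4·(4) = 17.
Roots r₁,₂ = (1 ± √17)/2, so r₁ = \frac{1}{2} + \frac{\sqrt{17}}{2}, r₂ = \frac{1}{2} - \frac{\sqrt{17}}{2}.
General solution: c(n) = A·r₁^n + B·r₂^n.
From the initial conditions, A + B = -1 and r₁A + r₂B = 0.
Since r₁ - r₂ = √17: A = (0 - (-1)r₂)/√17 = - \frac{1}{2} + \frac{\sqrt{17}}{34}, and B = -1 - A = - \frac{1}{2} - \frac{\sqrt{17}}{34}.
So c(n) = \left(- \frac{1}{2} + \frac{\sqrt{17}}{34}\right)\left(\frac{1}{2} + \frac{\sqrt{17}}{2}\right)^n + \left(- \frac{1}{2} - \frac{\sqrt{17}}{34}\right)\left(\frac{1}{2} - \frac{\sqrt{17}}{2}\right)^n.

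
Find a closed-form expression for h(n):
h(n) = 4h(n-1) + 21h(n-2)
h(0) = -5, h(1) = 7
Characteristic equation: x² - 4x - 21 = 0, which factors as (x - (7))(x - (-3)) = 0.
Roots r₁ = 7, r₂ = -3 (distinct).
General solution: h(n) = A·(7)^n + B·(-3)^n.
From h(0) = -5: A + B = -5.
From h(1) = 7: 7A - 3B = 7.
Solving: A = - \frac{4}{5}, B = - \frac{21}{5}.
So h(n) = - \frac{21 \left(-3\right)^{n}}{5} - \frac{4 \cdot 7^{n}}{5}.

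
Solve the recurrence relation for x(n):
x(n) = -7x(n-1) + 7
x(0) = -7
First-order linear non-homogeneous.
Homogeneous solution: x_h(n) = A·(-7)^n.
Try constant particular solution x_p = K: K = -7K + 7 ⇒ K = \frac{7}{8}.
General: x(n) = A·(-7)^n + \frac{7}{8}.
Apply x(0) = -7: A + \frac{7}{8} = -7 ⇒ A = - \frac{63}{8}.
So x(n) = \frac{7}{8} - \frac{63 \left(-7\right)^{n}}{8}.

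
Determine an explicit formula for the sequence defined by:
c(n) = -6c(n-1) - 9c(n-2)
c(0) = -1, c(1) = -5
Characteristic equation: x² + 6x + 9 = 0, which is (x - (-3))².
Repeated root r = -3.
General solution: c(n) = (A + Bn)·(-3)^n.
From c(0) = -1: A = -1.
From c(1) = -5: (A + B)·(-3) = -5 ⇒ B = \frac{8}{3}.
So c(n) = \left(\frac{8 n}{3} - 1\right) \cdot (-3)^n.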